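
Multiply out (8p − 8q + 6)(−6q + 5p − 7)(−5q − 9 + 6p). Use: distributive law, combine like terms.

728pq^2 + 1042pq − 728p^2q − 516p^2 + 240p^3 − 18p − 240q^3 − 532q^2 + 30q + 378

(8p − 8q + 6)(−6q + 5p − 7)(−5q − 9 + 6p)
= (−48pq + 40p^2 − 56p + 48q^2 − 40pq + 56q − 36q + 30p − 42)(−5q − 9 + 6p)    [distributive law]
= (−88pq + 40p^2 − 26p + 48q^2 + 20q − 42)(−5q − 9 + 6p)    [combine like terms]
= 440pq^2 + 792pq − 528p^2q − 200p^2q − 360p^2 + 240p^3 + 130pq + 234p − 156p^2 − 240q^3 − 432q^2 + 288pq^2 − 100q^2 − 180q + 120pq + 210q + 378 − 252p    [distributive law]
= 728pq^2 + 1042pq − 728p^2q − 516p^2 + 240p^3 − 18p − 240q^3 − 532q^2 + 30q + 378    [combine like terms]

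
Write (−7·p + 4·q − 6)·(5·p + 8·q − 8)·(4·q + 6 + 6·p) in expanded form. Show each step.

(−7·p + 4·q − 6)·(5·p + 8·q − 8)·(4·q + 6 + 6·p)
= (−35·p^2 − 56·p·q + 56·p + 20·p·q + 32·q^2 − 32·q − 30·p − 48·q + 48)·(4·q + 6 + 6·p)    [distributive law]
= (−35·p^2 − 36·p·q + 26·p + 32·q^2 − 80·q + 48)·(4·q + 6 + 6·p)    [combine like terms]
= −140·p^2·q − 210·p^2 − 210·p^3 − 144·p·q^2 − 216·p·q − 216·p^2·q + 104·p·q + 156·p + 156·p^2 + 128·q^3 + 192·q^2 + 192·p·q^2 − 320·q^2 − 480·q − 480·p·q + 192·q + 288 + 288·p    [distributive law]
= −356·p^2·q − 54·p^2 − 210·p^3 + 48·p·q^2 − 592·p·q + 444·p + 128·q^3 − 128·q^2 − 288·q + 288    [combine like terms]

−356·p^2·q − 54·p^2 − 210·p^3 + 48·p·q^2 − 592·p·q + 444·p + 128·q^3 − 128·q^2 − 288·q + 288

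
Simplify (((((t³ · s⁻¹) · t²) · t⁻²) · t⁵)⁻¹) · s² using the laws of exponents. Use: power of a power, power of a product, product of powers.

(((((t³ · s⁻¹) · t²) · t⁻²) · t⁵)⁻¹) · s²
= (((((t³ · s⁻¹) · t²) · t⁻²)⁻¹) · ((t⁵)⁻¹)) · s²    [power of a product]
= (((((t³ · s⁻¹) · t²)⁻¹) · ((t⁻²)⁻¹)) · ((t⁵)⁻¹)) · s²    [power of a product]
= (((((t³ · s⁻¹)⁻¹) · ((t²)⁻¹)) · ((t⁻²)⁻¹)) · ((t⁵)⁻¹)) · s²    [power of a product]
= ((((((t³)⁻¹) · ((s⁻¹)⁻¹)) · ((t²)⁻¹)) · ((t⁻²)⁻¹)) · ((t⁵)⁻¹)) · s²    [power of a product]
= ((((t⁻³ · ((s⁻¹)⁻¹)) · ((t²)⁻¹)) · ((t⁻²)⁻¹)) · ((t⁵)⁻¹)) · s²    [power of a power]
= ((((t⁻³ · s) · ((t²)⁻¹)) · ((t⁻²)⁻¹)) · ((t⁵)⁻¹)) · s²    [power of a power]
= ((((t⁻³ · s) · t⁻²) · ((t⁻²)⁻¹)) · ((t⁵)⁻¹)) · s²    [power of a power]
= ((((t⁻³ · s) · t⁻²) · t²) · ((t⁵)⁻¹)) · s²    [power of a power]
= ((((t⁻³ · s) · t⁻²) · t²) · t⁻⁵) · s²    [power of a power]
= s³t⁻⁸    [product of powers]

s³t⁻⁸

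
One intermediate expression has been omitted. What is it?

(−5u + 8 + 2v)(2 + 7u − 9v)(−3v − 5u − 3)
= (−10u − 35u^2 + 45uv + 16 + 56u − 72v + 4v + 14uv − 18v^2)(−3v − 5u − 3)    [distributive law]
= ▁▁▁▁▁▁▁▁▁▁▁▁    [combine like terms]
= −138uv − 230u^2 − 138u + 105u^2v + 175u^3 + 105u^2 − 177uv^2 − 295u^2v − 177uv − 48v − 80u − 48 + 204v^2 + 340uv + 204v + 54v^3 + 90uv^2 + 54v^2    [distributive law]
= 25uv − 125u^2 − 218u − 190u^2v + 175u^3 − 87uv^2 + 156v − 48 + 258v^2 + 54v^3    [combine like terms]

Applying combine like terms to the line above:

(46u − 35u^2 + 59uv + 16 − 68v − 18v^2)(−3v − 5u − 3)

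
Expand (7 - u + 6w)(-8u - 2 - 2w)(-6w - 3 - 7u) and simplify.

644uw + 260u + 354u² + 162w + 42 + 192w² + 274u²w - 56u³ + 360uw² + 72w³

(7 - u + 6w)(-8u - 2 - 2w)(-6w - 3 - 7u)
= (-56u - 14 - 14w + 8u² + 2u + 2uw - 48uw - 12w - 12w²)(-6w - 3 - 7u)    [distributive law]
= (-54u - 14 - 26w + 8u² - 46uw - 12w²)(-6w - 3 - 7u)    [combine like terms]
= 324uw + 162u + 378u² + 84w + 42 + 98u + 156w² + 78w + 182uw - 48u²w - 24u² - 56u³ + 276uw² + 138uw + 322u²w + 72w³ + 36w² + 84uw²    [distributive law]
= 644uw + 260u + 354u² + 162w + 42 + 192w² + 274u²w - 56u³ + 360uw² + 72w³    [combine like terms]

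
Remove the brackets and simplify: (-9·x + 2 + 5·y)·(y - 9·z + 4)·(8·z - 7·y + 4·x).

(-9·x + 2 + 5·y)·(y - 9·z + 4)·(8·z - 7·y + 4·x)
= (-9·x·y + 81·x·z - 36·x + 2·y - 18·z + 8 + 5·y^2 - 45·y·z + 20·y)·(8·z - 7·y + 4·x)    [distributive law]
= (-9·x·y + 81·x·z - 36·x + 22·y - 18·z + 8 + 5·y^2 - 45·y·z)·(8·z - 7·y + 4·x)    [combine like terms]
= -72·x·y·z + 63·x·y^2 - 36·x^2·y + 648·x·z^2 - 567·x·y·z + 324·x^2·z - 288·x·z + 252·x·y - 144·x^2 + 176·y·z - 154·y^2 + 88·x·y - 144·z^2 + 126·y·z - 72·x·z + 64·z - 56·y + 32·x + 40·y^2·z - 35·y^3 + 20·x·y^2 - 360·y·z^2 + 315·y^2·z - 180·x·y·z    [distributive law]
= -819·x·y·z + 83·x·y^2 - 36·x^2·y + 648·x·z^2 + 324·x^2·z - 360·x·z + 340·x·y - 144·x^2 + 302·y·z - 154·y^2 - 144·z^2 + 64·z - 56·y + 32·x + 355·y^2·z - 35·y^3 - 360·y·z^2    [combine like terms]

-819·x·y·z + 83·x·y^2 - 36·x^2·y + 648·x·z^2 + 324·x^2·z - 360·x·z + 340·x·y - 144·x^2 + 302·y·z - 154·y^2 - 144·z^2 + 64·z - 56·y + 32·x + 355·y^2·z - 35·y^3 - 360·y·z^2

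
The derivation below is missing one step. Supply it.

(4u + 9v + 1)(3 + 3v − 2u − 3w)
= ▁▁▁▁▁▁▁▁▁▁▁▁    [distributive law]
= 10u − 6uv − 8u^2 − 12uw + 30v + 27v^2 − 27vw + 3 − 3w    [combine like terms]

By distributive law:

12u + 12uv − 8u^2 − 12uw + 27v + 27v^2 − 18uv − 27vw + 3 + 3v − 2u − 3w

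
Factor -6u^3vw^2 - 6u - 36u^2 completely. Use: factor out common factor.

-6u^3vw^2 - 6u - 36u^2
= 6(-u^3vw^2 - u - 6u^2)    [factor out 6]
= 6u(-u^2vw^2 - 1 - 6u)    [factor out u]

6u(-u^2vw^2 - 1 - 6u)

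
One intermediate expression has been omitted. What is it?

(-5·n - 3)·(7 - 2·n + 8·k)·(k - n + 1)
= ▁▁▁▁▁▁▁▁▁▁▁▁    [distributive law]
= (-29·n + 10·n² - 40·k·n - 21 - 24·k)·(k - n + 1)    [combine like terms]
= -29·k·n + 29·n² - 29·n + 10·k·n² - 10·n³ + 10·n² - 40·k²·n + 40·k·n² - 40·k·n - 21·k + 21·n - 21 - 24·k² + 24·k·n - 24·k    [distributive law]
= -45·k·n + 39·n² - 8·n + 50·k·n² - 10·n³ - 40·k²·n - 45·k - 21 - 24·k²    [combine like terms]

By distributive law:

(-35·n + 10·n² - 40·k·n - 21 + 6·n - 24·k)·(k - n + 1)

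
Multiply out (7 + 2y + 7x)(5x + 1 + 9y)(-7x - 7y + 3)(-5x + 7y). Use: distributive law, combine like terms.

(7 + 2y + 7x)(5x + 1 + 9y)(-7x - 7y + 3)(-5x + 7y)
= (35x + 7 + 63y + 10xy + 2y + 18y^2 + 35x^2 + 7x + 63xy)(-7x - 7y + 3)(-5x + 7y)    [distributive law]
= (42x + 7 + 65y + 73xy + 18y^2 + 35x^2)(-7x - 7y + 3)(-5x + 7y)    [combine like terms]
= (-294x^2 - 294xy + 126x - 49x - 49y + 21 - 455xy - 455y^2 + 195y - 511x^2y - 511xy^2 + 219xy - 126xy^2 - 126y^3 + 54y^2 - 245x^3 - 245x^2y + 105x^2)(-5x + 7y)    [distributive law]
= (-189x^2 - 530xy + 77x + 146y + 21 - 401y^2 - 756x^2y - 637xy^2 - 126y^3 - 245x^3)(-5x + 7y)    [combine like terms]
= 945x^3 - 1323x^2y + 2650x^2y - 3710xy^2 - 385x^2 + 539xy - 730xy + 1022y^2 - 105x + 147y + 2005xy^2 - 2807y^3 + 3780x^3y - 5292x^2y^2 + 3185x^2y^2 - 4459xy^3 + 630xy^3 - 882y^4 + 1225x^4 - 1715x^3y    [distributive law]
= 945x^3 + 1327x^2y - 1705xy^2 - 385x^2 - 191xy + 1022y^2 - 105x + 147y - 2807y^3 + 2065x^3y - 2107x^2y^2 - 3829xy^3 - 882y^4 + 1225x^4    [combine like terms]

945x^3 + 1327x^2y - 1705xy^2 - 385x^2 - 191xy + 1022y^2 - 105x + 147y - 2807y^3 + 2065x^3y - 2107x^2y^2 - 3829xy^3 - 882y^4 + 1225x^4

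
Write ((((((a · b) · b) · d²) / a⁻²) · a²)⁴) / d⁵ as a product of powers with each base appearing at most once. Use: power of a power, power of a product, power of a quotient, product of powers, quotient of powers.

a²⁰b⁸d³

((((((a · b) · b) · d²) / a⁻²) · a²)⁴) / d⁵
= ((((((a · b) · b) · d²) / a⁻²)⁴) · ((a²)⁴)) / d⁵    [power of a product]
= ((((((a · b) · b) · d²)⁴) / ((a⁻²)⁴)) · ((a²)⁴)) / d⁵    [power of a quotient]
= ((((((a · b) · b)⁴) · ((d²)⁴)) / ((a⁻²)⁴)) · ((a²)⁴)) / d⁵    [power of a product]
= ((((((a · b)⁴) · (b⁴)) · ((d²)⁴)) / ((a⁻²)⁴)) · ((a²)⁴)) / d⁵    [power of a product]
= ((((((a⁴) · (b⁴)) · (b⁴)) · ((d²)⁴)) / ((a⁻²)⁴)) · ((a²)⁴)) / d⁵    [power of a product]
= (((((a⁴ · b⁴) · b⁴) · d⁸) / ((a⁻²)⁴)) · ((a²)⁴)) / d⁵    [power of a power]
= (((((a⁴ · b⁴) · b⁴) · d⁸) / a⁻⁸) · ((a²)⁴)) / d⁵    [power of a power]
= (((((a⁴ · b⁴) · b⁴) · d⁸) / a⁻⁸) · a⁸) / d⁵    [power of a power]
= a²⁰b⁸d³    [quotient of powers; product of powers]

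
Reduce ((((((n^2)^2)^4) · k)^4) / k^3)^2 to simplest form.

k^2·n^128

((((((n^2)^2)^4) · k)^4) / k^3)^2
= ((((((n^2)^2)^4) · k)^4)^2) / ((k^3)^2)    [power of a quotient]
= (((((n^2)^2)^4) · k)^8) / ((k^3)^2)    [power of a power]
= (((((n^2)^2)^4)^8) · (k^8)) / ((k^3)^2)    [power of a product]
= ((((n^2)^2)^32) · (k^8)) / ((k^3)^2)    [power of a power]
= (((n^2)^64) · (k^8)) / ((k^3)^2)    [power of a power]
= (n^128 · (k^8)) / ((k^3)^2)    [power of a power]
= (n^128 · k^8) / k^6    [power of a power]
= k^2·n^128    [quotient of powers]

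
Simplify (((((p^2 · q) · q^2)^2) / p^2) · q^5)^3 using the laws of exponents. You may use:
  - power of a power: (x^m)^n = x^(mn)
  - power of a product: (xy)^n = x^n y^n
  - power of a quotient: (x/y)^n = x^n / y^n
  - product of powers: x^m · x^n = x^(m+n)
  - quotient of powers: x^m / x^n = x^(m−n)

p^6q^33

(((((p^2 · q) · q^2)^2) / p^2) · q^5)^3
= (((((p^2 · q) · q^2)^2) / p^2)^3) · ((q^5)^3)    [power of a product]
= (((((p^2 · q) · q^2)^2)^3) / ((p^2)^3)) · ((q^5)^3)    [power of a quotient]
= ((((p^2 · q) · q^2)^6) / ((p^2)^3)) · ((q^5)^3)    [power of a power]
= ((((p^2 · q)^6) · ((q^2)^6)) / ((p^2)^3)) · ((q^5)^3)    [power of a product]
= (((((p^2)^6) · (q^6)) · ((q^2)^6)) / ((p^2)^3)) · ((q^5)^3)    [power of a product]
= (((p^12 · (q^6)) · ((q^2)^6)) / ((p^2)^3)) · ((q^5)^3)    [power of a power]
= (((p^12 · q^6) · q^12) / ((p^2)^3)) · ((q^5)^3)    [power of a power]
= (((p^12 · q^6) · q^12) / p^6) · ((q^5)^3)    [power of a power]
= (((p^12 · q^6) · q^12) / p^6) · q^15    [power of a power]
= p^6q^33    [quotient of powers; product of powers]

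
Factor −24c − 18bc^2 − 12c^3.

6c(−4 − 3bc − 2c^2)

−24c − 18bc^2 − 12c^3
= 6(−4c − 3bc^2 − 2c^3)    [factor out 6]
= 6c(−4 − 3bc − 2c^2)    [factor out c]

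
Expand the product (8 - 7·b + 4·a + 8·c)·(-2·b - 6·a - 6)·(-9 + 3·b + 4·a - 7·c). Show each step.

-378·b - 48·b² - 418·a·b - 182·b·c + 456·a - 72·a² + 744·a·c + 432 + 768·c + 42·b³ + 158·a·b² - 146·b²·c + 64·a²·b - 446·a·b·c - 96·a³ - 24·a²·c + 112·b·c² + 336·a·c² + 336·c²

(8 - 7·b + 4·a + 8·c)·(-2·b - 6·a - 6)·(-9 + 3·b + 4·a - 7·c)
= (-16·b - 48·a - 48 + 14·b² + 42·a·b + 42·b - 8·a·b - 24·a² - 24·a - 16·b·c - 48·a·c - 48·c)·(-9 + 3·b + 4·a - 7·c)    [distributive law]
= (26·b - 72·a - 48 + 14·b² + 34·a·b - 24·a² - 16·b·c - 48·a·c - 48·c)·(-9 + 3·b + 4·a - 7·c)    [combine like terms]
= -234·b + 78·b² + 104·a·b - 182·b·c + 648·a - 216·a·b - 288·a² + 504·a·c + 432 - 144·b - 192·a + 336·c - 126·b² + 42·b³ + 56·a·b² - 98·b²·c - 306·a·b + 102·a·b² + 136·a²·b - 238·a·b·c + 216·a² - 72·a²·b - 96·a³ + 168·a²·c + 144·b·c - 48·b²·c - 64·a·b·c + 112·b·c² + 432·a·c - 144·a·b·c - 192·a²·c + 336·a·c² + 432·c - 144·b·c - 192·a·c + 336·c²    [distributive law]
= -378·b - 48·b² - 418·a·b - 182·b·c + 456·a - 72·a² + 744·a·c + 432 + 768·c + 42·b³ + 158·a·b² - 146·b²·c + 64·a²·b - 446·a·b·c - 96·a³ - 24·a²·c + 112·b·c² + 336·a·c² + 336·c²    [combine like terms]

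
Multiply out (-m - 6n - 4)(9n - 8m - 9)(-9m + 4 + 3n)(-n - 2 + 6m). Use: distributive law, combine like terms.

3945m^2n^2 + 1693m^2n - 1890m^3n - 2295mn^2 + 1006mn - 1575mn^3 - 1878m^3 - 432m^4 - 286m^2 + 1184m + 486n^3 + 144n^2 + 162n^4 - 504n - 288

(-m - 6n - 4)(9n - 8m - 9)(-9m + 4 + 3n)(-n - 2 + 6m)
= (-9mn + 8m^2 + 9m - 54n^2 + 48mn + 54n - 36n + 32m + 36)(-9m + 4 + 3n)(-n - 2 + 6m)    [distributive law]
= (39mn + 8m^2 + 41m - 54n^2 + 18n + 36)(-9m + 4 + 3n)(-n - 2 + 6m)    [combine like terms]
= (-351m^2n + 156mn + 117mn^2 - 72m^3 + 32m^2 + 24m^2n - 369m^2 + 164m + 123mn + 486mn^2 - 216n^2 - 162n^3 - 162mn + 72n + 54n^2 - 324m + 144 + 108n)(-n - 2 + 6m)    [distributive law]
= (-327m^2n + 117mn + 603mn^2 - 72m^3 - 337m^2 - 160m - 162n^2 - 162n^3 + 180n + 144)(-n - 2 + 6m)    [combine like terms]
= 327m^2n^2 + 654m^2n - 1962m^3n - 117mn^2 - 234mn + 702m^2n - 603mn^3 - 1206mn^2 + 3618m^2n^2 + 72m^3n + 144m^3 - 432m^4 + 337m^2n + 674m^2 - 2022m^3 + 160mn + 320m - 960m^2 + 162n^3 + 324n^2 - 972mn^2 + 162n^4 + 324n^3 - 972mn^3 - 180n^2 - 360n + 1080mn - 144n - 288 + 864m    [distributive law]
= 3945m^2n^2 + 1693m^2n - 1890m^3n - 2295mn^2 + 1006mn - 1575mn^3 - 1878m^3 - 432m^4 - 286m^2 + 1184m + 486n^3 + 144n^2 + 162n^4 - 504n - 288    [combine like terms]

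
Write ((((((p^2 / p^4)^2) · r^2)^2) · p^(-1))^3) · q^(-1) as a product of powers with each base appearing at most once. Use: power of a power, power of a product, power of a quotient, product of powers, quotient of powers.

((((((p^2 / p^4)^2) · r^2)^2) · p^(-1))^3) · q^(-1)
= ((((((p^2 / p^4)^2) · r^2)^2)^3) · ((p^(-1))^3)) · q^(-1)    [power of a product]
= (((((p^2 / p^4)^2) · r^2)^6) · ((p^(-1))^3)) · q^(-1)    [power of a power]
= (((((p^2 / p^4)^2)^6) · ((r^2)^6)) · ((p^(-1))^3)) · q^(-1)    [power of a product]
= ((((p^2 / p^4)^12) · ((r^2)^6)) · ((p^(-1))^3)) · q^(-1)    [power of a power]
= (((((p^2)^12) / ((p^4)^12)) · ((r^2)^6)) · ((p^(-1))^3)) · q^(-1)    [power of a quotient]
= (((p^24 / ((p^4)^12)) · ((r^2)^6)) · ((p^(-1))^3)) · q^(-1)    [power of a power]
= (((p^24 / p^48) · ((r^2)^6)) · ((p^(-1))^3)) · q^(-1)    [power of a power]
= ((p^(-24) · ((r^2)^6)) · ((p^(-1))^3)) · q^(-1)    [quotient of powers]
= ((p^(-24) · r^12) · ((p^(-1))^3)) · q^(-1)    [power of a power]
= ((p^(-24) · r^12) · p^(-3)) · q^(-1)    [power of a power]
= p^(-27)q^(-1)r^12    [product of powers]

p^(-27)q^(-1)r^12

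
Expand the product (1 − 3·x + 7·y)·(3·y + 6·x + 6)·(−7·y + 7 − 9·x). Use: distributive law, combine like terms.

(1 − 3·x + 7·y)·(3·y + 6·x + 6)·(−7·y + 7 − 9·x)
= (3·y + 6·x + 6 − 9·x·y − 18·x^2 − 18·x + 21·y^2 + 42·x·y + 42·y)·(−7·y + 7 − 9·x)    [distributive law]
= (45·y − 12·x + 6 + 33·x·y − 18·x^2 + 21·y^2)·(−7·y + 7 − 9·x)    [combine like terms]
= −315·y^2 + 315·y − 405·x·y + 84·x·y − 84·x + 108·x^2 − 42·y + 42 − 54·x − 231·x·y^2 + 231·x·y − 297·x^2·y + 126·x^2·y − 126·x^2 + 162·x^3 − 147·y^3 + 147·y^2 − 189·x·y^2    [distributive law]
= −168·y^2 + 273·y − 90·x·y − 138·x − 18·x^2 + 42 − 420·x·y^2 − 171·x^2·y + 162·x^3 − 147·y^3    [combine like terms]

−168·y^2 + 273·y − 90·x·y − 138·x − 18·x^2 + 42 − 420·x·y^2 − 171·x^2·y + 162·x^3 − 147·y^3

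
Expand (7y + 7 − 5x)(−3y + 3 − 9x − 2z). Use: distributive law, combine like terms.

(7y + 7 − 5x)(−3y + 3 − 9x − 2z)
= −21y^2 + 21y − 63xy − 14yz − 21y + 21 − 63x − 14z + 15xy − 15x + 45x^2 + 10xz    [distributive law]
= −21y^2 − 48xy − 14yz + 21 − 78x − 14z + 45x^2 + 10xz    [combine like terms]

−21y^2 − 48xy − 14yz + 21 − 78x − 14z + 45x^2 + 10xz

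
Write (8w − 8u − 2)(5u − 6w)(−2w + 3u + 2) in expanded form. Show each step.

(8w − 8u − 2)(5u − 6w)(−2w + 3u + 2)
= (40uw − 48w^2 − 40u^2 + 48uw − 10u + 12w)(−2w + 3u + 2)    [distributive law]
= (88uw − 48w^2 − 40u^2 − 10u + 12w)(−2w + 3u + 2)    [combine like terms]
= −176uw^2 + 264u^2w + 176uw + 96w^3 − 144uw^2 − 96w^2 + 80u^2w − 120u^3 − 80u^2 + 20uw − 30u^2 − 20u − 24w^2 + 36uw + 24w    [distributive law]
= −320uw^2 + 344u^2w + 232uw + 96w^3 − 120w^2 − 120u^3 − 110u^2 − 20u + 24w    [combine like terms]

−320uw^2 + 344u^2w + 232uw + 96w^3 − 120w^2 − 120u^3 − 110u^2 − 20u + 24w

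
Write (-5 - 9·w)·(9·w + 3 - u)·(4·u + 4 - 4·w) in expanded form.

(-5 - 9·w)·(9·w + 3 - u)·(4·u + 4 - 4·w)
= (-45·w - 15 + 5·u - 81·w² - 27·w + 9·u·w)·(4·u + 4 - 4·w)    [distributive law]
= (-72·w - 15 + 5·u - 81·w² + 9·u·w)·(4·u + 4 - 4·w)    [combine like terms]
= -288·u·w - 288·w + 288·w² - 60·u - 60 + 60·w + 20·u² + 20·u - 20·u·w - 324·u·w² - 324·w² + 324·w³ + 36·u²·w + 36·u·w - 36·u·w²    [distributive law]
= -272·u·w - 228·w - 36·w² - 40·u - 60 + 20·u² - 360·u·w² + 324·w³ + 36·u²·w    [combine like terms]

-272·u·w - 228·w - 36·w² - 40·u - 60 + 20·u² - 360·u·w² + 324·w³ + 36·u²·w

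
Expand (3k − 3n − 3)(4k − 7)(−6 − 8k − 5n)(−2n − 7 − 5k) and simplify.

−981k²n − 1494k² − 288k³ + 12k³n + 480k⁴ − 372k²n² + 612kn + 420k − 33kn² − 120kn³ + 1197n² + 1869n + 210n³ + 882

(3k − 3n − 3)(4k − 7)(−6 − 8k − 5n)(−2n − 7 − 5k)
= (12k² − 21k − 12kn + 21n − 12k + 21)(−6 − 8k − 5n)(−2n − 7 − 5k)    [distributive law]
= (12k² − 33k − 12kn + 21n + 21)(−6 − 8k − 5n)(−2n − 7 − 5k)    [combine like terms]
= (−72k² − 96k³ − 60k²n + 198k + 264k² + 165kn + 72kn + 96k²n + 60kn² − 126n − 168kn − 105n² − 126 − 168k − 105n)(−2n − 7 − 5k)    [distributive law]
= (192k² − 96k³ + 36k²n + 30k + 69kn + 60kn² − 231n − 105n² − 126)(−2n − 7 − 5k)    [combine like terms]
= −384k²n − 1344k² − 960k³ + 192k³n + 672k³ + 480k⁴ − 72k²n² − 252k²n − 180k³n − 60kn − 210k − 150k² − 138kn² − 483kn − 345k²n − 120kn³ − 420kn² − 300k²n² + 462n² + 1617n + 1155kn + 210n³ + 735n² + 525kn² + 252n + 882 + 630k    [distributive law]
= −981k²n − 1494k² − 288k³ + 12k³n + 480k⁴ − 372k²n² + 612kn + 420k − 33kn² − 120kn³ + 1197n² + 1869n + 210n³ + 882    [combine like terms]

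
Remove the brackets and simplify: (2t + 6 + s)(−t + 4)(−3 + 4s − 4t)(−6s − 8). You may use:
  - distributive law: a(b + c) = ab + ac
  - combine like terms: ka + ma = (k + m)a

44st^2 + 16t^2 + 24s^2t^2 − 48st^3 − 64t^3 + 652st + 816t + 62s^2t − 240s + 576 − 632s^2 + 24s^3t − 96s^3

(2t + 6 + s)(−t + 4)(−3 + 4s − 4t)(−6s − 8)
= (−2t^2 + 8t − 6t + 24 − st + 4s)(−3 + 4s − 4t)(−6s − 8)    [distributive law]
= (−2t^2 + 2t + 24 − st + 4s)(−3 + 4s − 4t)(−6s − 8)    [combine like terms]
= (6t^2 − 8st^2 + 8t^3 − 6t + 8st − 8t^2 − 72 + 96s − 96t + 3st − 4s^2t + 4st^2 − 12s + 16s^2 − 16st)(−6s − 8)    [distributive law]
= (−2t^2 − 4st^2 + 8t^3 − 102t − 5st − 72 + 84s − 4s^2t + 16s^2)(−6s − 8)    [combine like terms]
= 12st^2 + 16t^2 + 24s^2t^2 + 32st^2 − 48st^3 − 64t^3 + 612st + 816t + 30s^2t + 40st + 432s + 576 − 504s^2 − 672s + 24s^3t + 32s^2t − 96s^3 − 128s^2    [distributive law]
= 44st^2 + 16t^2 + 24s^2t^2 − 48st^3 − 64t^3 + 652st + 816t + 62s^2t − 240s + 576 − 632s^2 + 24s^3t − 96s^3    [combine like terms]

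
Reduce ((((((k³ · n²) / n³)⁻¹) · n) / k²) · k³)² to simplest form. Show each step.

k⁻⁴n⁴

((((((k³ · n²) / n³)⁻¹) · n) / k²) · k³)²
= ((((((k³ · n²) / n³)⁻¹) · n) / k²)²) · ((k³)²)    [power of a product]
= ((((((k³ · n²) / n³)⁻¹) · n)²) / ((k²)²)) · ((k³)²)    [power of a quotient]
= ((((((k³ · n²) / n³)⁻¹)²) · (n²)) / ((k²)²)) · ((k³)²)    [power of a product]
= (((((k³ · n²) / n³)⁻²) · (n²)) / ((k²)²)) · ((k³)²)    [power of a power]
= (((((k³ · n²)⁻²) / ((n³)⁻²)) · (n²)) / ((k²)²)) · ((k³)²)    [power of a quotient]
= ((((((k³)⁻²) · ((n²)⁻²)) / ((n³)⁻²)) · (n²)) / ((k²)²)) · ((k³)²)    [power of a product]
= ((((k⁻⁶ · ((n²)⁻²)) / ((n³)⁻²)) · (n²)) / ((k²)²)) · ((k³)²)    [power of a power]
= ((((k⁻⁶ · n⁻⁴) / ((n³)⁻²)) · (n²)) / ((k²)²)) · ((k³)²)    [power of a power]
= ((((k⁻⁶ · n⁻⁴) / n⁻⁶) · (n²)) / ((k²)²)) · ((k³)²)    [power of a power]
= ((((k⁻⁶ · n⁻⁴) / n⁻⁶) · n²) / k⁴) · ((k³)²)    [power of a power]
= ((((k⁻⁶ · n⁻⁴) / n⁻⁶) · n²) / k⁴) · k⁶    [power of a power]
= k⁻⁴n⁴    [quotient of powers; product of powers]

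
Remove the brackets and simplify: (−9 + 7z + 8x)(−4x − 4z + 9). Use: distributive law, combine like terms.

108x + 99z − 81 − 60xz − 28z^2 − 32x^2

(−9 + 7z + 8x)(−4x − 4z + 9)
= 36x + 36z − 81 − 28xz − 28z^2 + 63z − 32x^2 − 32xz + 72x    [distributive law]
= 108x + 99z − 81 − 60xz − 28z^2 − 32x^2    [combine like terms]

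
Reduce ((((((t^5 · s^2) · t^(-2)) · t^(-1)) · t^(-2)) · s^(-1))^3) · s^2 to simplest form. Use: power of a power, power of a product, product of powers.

s^5

((((((t^5 · s^2) · t^(-2)) · t^(-1)) · t^(-2)) · s^(-1))^3) · s^2
= ((((((t^5 · s^2) · t^(-2)) · t^(-1)) · t^(-2))^3) · ((s^(-1))^3)) · s^2    [power of a product]
= ((((((t^5 · s^2) · t^(-2)) · t^(-1))^3) · ((t^(-2))^3)) · ((s^(-1))^3)) · s^2    [power of a product]
= ((((((t^5 · s^2) · t^(-2))^3) · ((t^(-1))^3)) · ((t^(-2))^3)) · ((s^(-1))^3)) · s^2    [power of a product]
= ((((((t^5 · s^2)^3) · ((t^(-2))^3)) · ((t^(-1))^3)) · ((t^(-2))^3)) · ((s^(-1))^3)) · s^2    [power of a product]
= (((((((t^5)^3) · ((s^2)^3)) · ((t^(-2))^3)) · ((t^(-1))^3)) · ((t^(-2))^3)) · ((s^(-1))^3)) · s^2    [power of a product]
= (((((t^15 · ((s^2)^3)) · ((t^(-2))^3)) · ((t^(-1))^3)) · ((t^(-2))^3)) · ((s^(-1))^3)) · s^2    [power of a power]
= (((((t^15 · s^6) · ((t^(-2))^3)) · ((t^(-1))^3)) · ((t^(-2))^3)) · ((s^(-1))^3)) · s^2    [power of a power]
= (((((t^15 · s^6) · t^(-6)) · ((t^(-1))^3)) · ((t^(-2))^3)) · ((s^(-1))^3)) · s^2    [power of a power]
= (((((t^15 · s^6) · t^(-6)) · t^(-3)) · ((t^(-2))^3)) · ((s^(-1))^3)) · s^2    [power of a power]
= (((((t^15 · s^6) · t^(-6)) · t^(-3)) · t^(-6)) · ((s^(-1))^3)) · s^2    [power of a power]
= (((((t^15 · s^6) · t^(-6)) · t^(-3)) · t^(-6)) · s^(-3)) · s^2    [power of a power]
= s^5    [product of powers]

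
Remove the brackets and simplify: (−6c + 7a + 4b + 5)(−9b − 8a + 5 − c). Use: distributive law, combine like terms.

(−6c + 7a + 4b + 5)(−9b − 8a + 5 − c)
= 54bc + 48ac − 30c + 6c^2 − 63ab − 56a^2 + 35a − 7ac − 36b^2 − 32ab + 20b − 4bc − 45b − 40a + 25 − 5c    [distributive law]
= 50bc + 41ac − 35c + 6c^2 − 95ab − 56a^2 − 5a − 36b^2 − 25b + 25    [combine like terms]

50bc + 41ac − 35c + 6c^2 − 95ab − 56a^2 − 5a − 36b^2 − 25b + 25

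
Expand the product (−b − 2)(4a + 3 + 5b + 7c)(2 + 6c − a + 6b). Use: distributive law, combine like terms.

−43ab − 17abc + 4a^2b − 19ab^2 − 62b − 176bc − 88b^2 − 72b^2c − 30b^3 − 42bc^2 − 10a − 34ac + 8a^2 − 12 − 64c − 84c^2

(−b − 2)(4a + 3 + 5b + 7c)(2 + 6c − a + 6b)
= (−4ab − 3b − 5b^2 − 7bc − 8a − 6 − 10b − 14c)(2 + 6c − a + 6b)    [distributive law]
= (−4ab − 13b − 5b^2 − 7bc − 8a − 6 − 14c)(2 + 6c − a + 6b)    [combine like terms]
= −8ab − 24abc + 4a^2b − 24ab^2 − 26b − 78bc + 13ab − 78b^2 − 10b^2 − 30b^2c + 5ab^2 − 30b^3 − 14bc − 42bc^2 + 7abc − 42b^2c − 16a − 48ac + 8a^2 − 48ab − 12 − 36c + 6a − 36b − 28c − 84c^2 + 14ac − 84bc    [distributive law]
= −43ab − 17abc + 4a^2b − 19ab^2 − 62b − 176bc − 88b^2 − 72b^2c − 30b^3 − 42bc^2 − 10a − 34ac + 8a^2 − 12 − 64c − 84c^2    [combine like terms]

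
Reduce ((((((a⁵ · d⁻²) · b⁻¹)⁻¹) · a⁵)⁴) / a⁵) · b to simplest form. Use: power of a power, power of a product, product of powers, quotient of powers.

a⁻⁵·b⁵·d⁸

((((((a⁵ · d⁻²) · b⁻¹)⁻¹) · a⁵)⁴) / a⁵) · b
= ((((((a⁵ · d⁻²) · b⁻¹)⁻¹)⁴) · ((a⁵)⁴)) / a⁵) · b    [power of a product]
= (((((a⁵ · d⁻²) · b⁻¹)⁻⁴) · ((a⁵)⁴)) / a⁵) · b    [power of a power]
= (((((a⁵ · d⁻²)⁻⁴) · ((b⁻¹)⁻⁴)) · ((a⁵)⁴)) / a⁵) · b    [power of a product]
= ((((((a⁵)⁻⁴) · ((d⁻²)⁻⁴)) · ((b⁻¹)⁻⁴)) · ((a⁵)⁴)) / a⁵) · b    [power of a product]
= ((((a⁻²⁰ · ((d⁻²)⁻⁴)) · ((b⁻¹)⁻⁴)) · ((a⁵)⁴)) / a⁵) · b    [power of a power]
= ((((a⁻²⁰ · d⁸) · ((b⁻¹)⁻⁴)) · ((a⁵)⁴)) / a⁵) · b    [power of a power]
= ((((a⁻²⁰ · d⁸) · b⁴) · ((a⁵)⁴)) / a⁵) · b    [power of a power]
= ((((a⁻²⁰ · d⁸) · b⁴) · a²⁰) / a⁵) · b    [power of a power]
= a⁻⁵·b⁵·d⁸    [quotient of powers; product of powers]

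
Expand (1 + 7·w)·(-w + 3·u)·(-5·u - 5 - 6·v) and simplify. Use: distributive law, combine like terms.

(1 + 7·w)·(-w + 3·u)·(-5·u - 5 - 6·v)
= (-w + 3·u - 7·w² + 21·u·w)·(-5·u - 5 - 6·v)    [distributive law]
= 5·u·w + 5·w + 6·v·w - 15·u² - 15·u - 18·u·v + 35·u·w² + 35·w² + 42·v·w² - 105·u²·w - 105·u·w - 126·u·v·w    [distributive law]
= -100·u·w + 5·w + 6·v·w - 15·u² - 15·u - 18·u·v + 35·u·w² + 35·w² + 42·v·w² - 105·u²·w - 126·u·v·w    [combine like terms]

-100·u·w + 5·w + 6·v·w - 15·u² - 15·u - 18·u·v + 35·u·w² + 35·w² + 42·v·w² - 105·u²·w - 126·u·v·w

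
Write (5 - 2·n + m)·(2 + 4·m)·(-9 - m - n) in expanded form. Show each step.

-90 - 208·m + 26·n - 58·m² + 54·m·n + 4·n² + 4·m²·n + 8·m·n² - 4·m³

(5 - 2·n + m)·(2 + 4·m)·(-9 - m - n)
= (10 + 20·m - 4·n - 8·m·n + 2·m + 4·m²)·(-9 - m - n)    [distributive law]
= (10 + 22·m - 4·n - 8·m·n + 4·m²)·(-9 - m - n)    [combine like terms]
= -90 - 10·m - 10·n - 198·m - 22·m² - 22·m·n + 36·n + 4·m·n + 4·n² + 72·m·n + 8·m²·n + 8·m·n² - 36·m² - 4·m³ - 4·m²·n    [distributive law]
= -90 - 208·m + 26·n - 58·m² + 54·m·n + 4·n² + 4·m²·n + 8·m·n² - 4·m³    [combine like terms]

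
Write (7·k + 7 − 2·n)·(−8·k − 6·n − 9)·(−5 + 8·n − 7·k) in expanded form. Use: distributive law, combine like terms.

(7·k + 7 − 2·n)·(−8·k − 6·n − 9)·(−5 + 8·n − 7·k)
= (−56·k^2 − 42·k·n − 63·k − 56·k − 42·n − 63 + 16·k·n + 12·n^2 + 18·n)·(−5 + 8·n − 7·k)    [distributive law]
= (−56·k^2 − 26·k·n − 119·k − 24·n − 63 + 12·n^2)·(−5 + 8·n − 7·k)    [combine like terms]
= 280·k^2 − 448·k^2·n + 392·k^3 + 130·k·n − 208·k·n^2 + 182·k^2·n + 595·k − 952·k·n + 833·k^2 + 120·n − 192·n^2 + 168·k·n + 315 − 504·n + 441·k − 60·n^2 + 96·n^3 − 84·k·n^2    [distributive law]
= 1113·k^2 − 266·k^2·n + 392·k^3 − 654·k·n − 292·k·n^2 + 1036·k − 384·n − 252·n^2 + 315 + 96·n^3    [combine like terms]

1113·k^2 − 266·k^2·n + 392·k^3 − 654·k·n − 292·k·n^2 + 1036·k − 384·n − 252·n^2 + 315 + 96·n^3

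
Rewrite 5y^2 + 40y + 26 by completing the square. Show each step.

5y^2 + 40y + 26
= 5(y^2 + 8y) + 26    [factor out 5 from the y-terms]
= 5(y^2 + 8y + 16 - 16) + 26    [add and subtract 16 inside the bracket]
= 5(y + 4)^2 - 80 + 26    [perfect-square identity]
= 5(y + 4)^2 - 54    [combine constants]

5(y + 4)^2 - 54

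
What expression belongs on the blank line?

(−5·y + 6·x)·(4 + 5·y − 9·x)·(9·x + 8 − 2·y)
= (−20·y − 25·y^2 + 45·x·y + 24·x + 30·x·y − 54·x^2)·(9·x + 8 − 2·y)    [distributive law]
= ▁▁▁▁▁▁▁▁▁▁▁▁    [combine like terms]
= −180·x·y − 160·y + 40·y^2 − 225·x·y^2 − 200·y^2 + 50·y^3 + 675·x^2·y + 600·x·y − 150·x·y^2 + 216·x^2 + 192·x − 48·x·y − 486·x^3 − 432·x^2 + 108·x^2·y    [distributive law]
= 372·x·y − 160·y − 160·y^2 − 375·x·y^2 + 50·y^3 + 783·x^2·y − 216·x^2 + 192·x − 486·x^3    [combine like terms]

By combine like terms:

(−20·y − 25·y^2 + 75·x·y + 24·x − 54·x^2)·(9·x + 8 − 2·y)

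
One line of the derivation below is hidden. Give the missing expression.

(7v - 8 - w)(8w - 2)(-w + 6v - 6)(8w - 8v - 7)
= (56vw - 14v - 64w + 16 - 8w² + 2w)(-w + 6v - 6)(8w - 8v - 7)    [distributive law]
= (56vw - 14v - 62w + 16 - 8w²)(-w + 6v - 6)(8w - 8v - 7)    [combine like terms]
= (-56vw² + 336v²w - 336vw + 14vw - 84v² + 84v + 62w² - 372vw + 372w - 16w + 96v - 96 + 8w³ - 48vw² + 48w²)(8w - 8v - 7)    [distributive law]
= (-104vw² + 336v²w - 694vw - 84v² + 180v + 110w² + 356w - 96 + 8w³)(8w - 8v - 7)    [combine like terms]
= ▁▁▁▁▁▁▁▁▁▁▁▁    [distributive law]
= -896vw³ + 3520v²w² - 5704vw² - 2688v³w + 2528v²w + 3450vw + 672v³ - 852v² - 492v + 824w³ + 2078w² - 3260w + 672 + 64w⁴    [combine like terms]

By distributive law:

-832vw³ + 832v²w² + 728vw² + 2688v²w² - 2688v³w - 2352v²w - 5552vw² + 5552v²w + 4858vw - 672v²w + 672v³ + 588v² + 1440vw - 1440v² - 1260v + 880w³ - 880vw² - 770w² + 2848w² - 2848vw - 2492w - 768w + 768v + 672 + 64w⁴ - 64vw³ - 56w³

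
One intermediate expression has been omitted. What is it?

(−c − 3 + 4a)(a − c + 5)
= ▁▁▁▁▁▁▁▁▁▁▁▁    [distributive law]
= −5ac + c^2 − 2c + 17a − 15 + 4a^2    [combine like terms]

After distributive law, the bracketed line is:

−ac + c^2 − 5c − 3a + 3c − 15 + 4a^2 − 4ac + 20a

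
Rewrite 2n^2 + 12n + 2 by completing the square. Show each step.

2n^2 + 12n + 2
= 2(n^2 + 6n) + 2    [factor out 2 from the n-terms]
= 2(n^2 + 6n + 9 - 9) + 2    [add and subtract 9 inside the bracket]
= 2(n + 3)^2 - 18 + 2    [perfect-square identity]
= 2(n + 3)^2 - 16    [combine constants]

2(n + 3)^2 - 16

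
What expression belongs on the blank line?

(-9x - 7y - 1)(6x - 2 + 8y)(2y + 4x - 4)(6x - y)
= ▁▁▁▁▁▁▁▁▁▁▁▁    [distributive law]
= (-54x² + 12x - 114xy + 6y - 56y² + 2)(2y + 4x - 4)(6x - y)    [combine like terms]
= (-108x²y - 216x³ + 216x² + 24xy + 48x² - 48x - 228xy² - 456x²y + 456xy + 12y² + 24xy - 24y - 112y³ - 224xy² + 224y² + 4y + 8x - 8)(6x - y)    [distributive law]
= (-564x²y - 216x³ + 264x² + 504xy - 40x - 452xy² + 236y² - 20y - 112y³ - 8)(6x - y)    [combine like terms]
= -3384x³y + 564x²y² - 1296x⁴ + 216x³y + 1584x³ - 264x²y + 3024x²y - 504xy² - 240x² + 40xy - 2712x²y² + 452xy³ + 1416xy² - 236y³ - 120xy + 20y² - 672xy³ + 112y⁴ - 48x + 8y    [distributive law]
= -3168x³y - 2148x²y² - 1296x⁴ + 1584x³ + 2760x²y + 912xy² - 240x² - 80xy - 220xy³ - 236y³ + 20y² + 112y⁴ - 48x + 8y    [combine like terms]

By distributive law:

(-54x² + 18x - 72xy - 42xy + 14y - 56y² - 6x + 2 - 8y)(2y + 4x - 4)(6x - y)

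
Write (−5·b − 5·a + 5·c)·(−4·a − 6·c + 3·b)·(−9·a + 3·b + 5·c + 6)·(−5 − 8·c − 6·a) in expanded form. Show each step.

−255·a^2·b + 1980·a^2·b·c − 90·a^3·b − 210·a·b^2 − 1560·a·b^2·c − 900·a^2·b^2 − 110·a·b·c + 1990·a·b·c^2 − 150·a·b + 420·b^2·c − 480·b^2·c^2 − 2835·b·c^2 − 1080·b·c^3 − 1350·b·c + 225·b^3 + 360·b^3·c + 270·a·b^3 + 450·b^2 + 180·a^3 + 1380·a^3·c + 1080·a^4 − 1370·a^2·c − 2000·a^2·c^2 − 600·a^2 − 1000·a·c^2 − 1660·a·c^3 − 300·a·c + 2190·c^3 + 1200·c^4 + 900·c^2

(−5·b − 5·a + 5·c)·(−4·a − 6·c + 3·b)·(−9·a + 3·b + 5·c + 6)·(−5 − 8·c − 6·a)
= (20·a·b + 30·b·c − 15·b^2 + 20·a^2 + 30·a·c − 15·a·b − 20·a·c − 30·c^2 + 15·b·c)·(−9·a + 3·b + 5·c + 6)·(−5 − 8·c − 6·a)    [distributive law]
= (5·a·b + 45·b·c − 15·b^2 + 20·a^2 + 10·a·c − 30·c^2)·(−9·a + 3·b + 5·c + 6)·(−5 − 8·c − 6·a)    [combine like terms]
= (−45·a^2·b + 15·a·b^2 + 25·a·b·c + 30·a·b − 405·a·b·c + 135·b^2·c + 225·b·c^2 + 270·b·c + 135·a·b^2 − 45·b^3 − 75·b^2·c − 90·b^2 − 180·a^3 + 60·a^2·b + 100·a^2·c + 120·a^2 − 90·a^2·c + 30·a·b·c + 50·a·c^2 + 60·a·c + 270·a·c^2 − 90·b·c^2 − 150·c^3 − 180·c^2)·(−5 − 8·c − 6·a)    [distributive law]
= (15·a^2·b + 150·a·b^2 − 350·a·b·c + 30·a·b + 60·b^2·c + 135·b·c^2 + 270·b·c − 45·b^3 − 90·b^2 − 180·a^3 + 10·a^2·c + 120·a^2 + 320·a·c^2 + 60·a·c − 150·c^3 − 180·c^2)·(−5 − 8·c − 6·a)    [combine like terms]
= −75·a^2·b − 120·a^2·b·c − 90·a^3·b − 750·a·b^2 − 1200·a·b^2·c − 900·a^2·b^2 + 1750·a·b·c + 2800·a·b·c^2 + 2100·a^2·b·c − 150·a·b − 240·a·b·c − 180·a^2·b − 300·b^2·c − 480·b^2·c^2 − 360·a·b^2·c − 675·b·c^2 − 1080·b·c^3 − 810·a·b·c^2 − 1350·b·c − 2160·b·c^2 − 1620·a·b·c + 225·b^3 + 360·b^3·c + 270·a·b^3 + 450·b^2 + 720·b^2·c + 540·a·b^2 + 900·a^3 + 1440·a^3·c + 1080·a^4 − 50·a^2·c − 80·a^2·c^2 − 60·a^3·c − 600·a^2 − 960·a^2·c − 720·a^3 − 1600·a·c^2 − 2560·a·c^3 − 1920·a^2·c^2 − 300·a·c − 480·a·c^2 − 360·a^2·c + 750·c^3 + 1200·c^4 + 900·a·c^3 + 900·c^2 + 1440·c^3 + 1080·a·c^2    [distributive law]
= −255·a^2·b + 1980·a^2·b·c − 90·a^3·b − 210·a·b^2 − 1560·a·b^2·c − 900·a^2·b^2 − 110·a·b·c + 1990·a·b·c^2 − 150·a·b + 420·b^2·c − 480·b^2·c^2 − 2835·b·c^2 − 1080·b·c^3 − 1350·b·c + 225·b^3 + 360·b^3·c + 270·a·b^3 + 450·b^2 + 180·a^3 + 1380·a^3·c + 1080·a^4 − 1370·a^2·c − 2000·a^2·c^2 − 600·a^2 − 1000·a·c^2 − 1660·a·c^3 − 300·a·c + 2190·c^3 + 1200·c^4 + 900·c^2    [combine like terms]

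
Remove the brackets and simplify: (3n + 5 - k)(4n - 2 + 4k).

12n^2 + 14n + 8kn - 10 + 22k - 4k^2

(3n + 5 - k)(4n - 2 + 4k)
= 12n^2 - 6n + 12kn + 20n - 10 + 20k - 4kn + 2k - 4k^2    [distributive law]
= 12n^2 + 14n + 8kn - 10 + 22k - 4k^2    [combine like terms]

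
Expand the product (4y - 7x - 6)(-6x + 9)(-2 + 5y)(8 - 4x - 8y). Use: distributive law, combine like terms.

240xy + 2700x²y - 984xy² - 1200x²y² + 960xy³ - 3600y + 4176y² - 1440y³ - 888x² + 336x³ - 840x³y + 864

(4y - 7x - 6)(-6x + 9)(-2 + 5y)(8 - 4x - 8y)
= (-24xy + 36y + 42x² - 63x + 36x - 54)(-2 + 5y)(8 - 4x - 8y)    [distributive law]
= (-24xy + 36y + 42x² - 27x - 54)(-2 + 5y)(8 - 4x - 8y)    [combine like terms]
= (48xy - 120xy² - 72y + 180y² - 84x² + 210x²y + 54x - 135xy + 108 - 270y)(8 - 4x - 8y)    [distributive law]
= (-87xy - 120xy² - 342y + 180y² - 84x² + 210x²y + 54x + 108)(8 - 4x - 8y)    [combine like terms]
= -696xy + 348x²y + 696xy² - 960xy² + 480x²y² + 960xy³ - 2736y + 1368xy + 2736y² + 1440y² - 720xy² - 1440y³ - 672x² + 336x³ + 672x²y + 1680x²y - 840x³y - 1680x²y² + 432x - 216x² - 432xy + 864 - 432x - 864y    [distributive law]
= 240xy + 2700x²y - 984xy² - 1200x²y² + 960xy³ - 3600y + 4176y² - 1440y³ - 888x² + 336x³ - 840x³y + 864    [combine like terms]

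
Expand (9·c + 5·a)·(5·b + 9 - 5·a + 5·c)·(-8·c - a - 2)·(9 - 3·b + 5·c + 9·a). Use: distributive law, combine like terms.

(9·c + 5·a)·(5·b + 9 - 5·a + 5·c)·(-8·c - a - 2)·(9 - 3·b + 5·c + 9·a)
= (45·b·c + 81·c - 45·a·c + 45·c^2 + 25·a·b + 45·a - 25·a^2 + 25·a·c)·(-8·c - a - 2)·(9 - 3·b + 5·c + 9·a)    [distributive law]
= (45·b·c + 81·c - 20·a·c + 45·c^2 + 25·a·b + 45·a - 25·a^2)·(-8·c - a - 2)·(9 - 3·b + 5·c + 9·a)    [combine like terms]
= (-360·b·c^2 - 45·a·b·c - 90·b·c - 648·c^2 - 81·a·c - 162·c + 160·a·c^2 + 20·a^2·c + 40·a·c - 360·c^3 - 45·a·c^2 - 90·c^2 - 200·a·b·c - 25·a^2·b - 50·a·b - 360·a·c - 45·a^2 - 90·a + 200·a^2·c + 25·a^3 + 50·a^2)·(9 - 3·b + 5·c + 9·a)    [distributive law]
= (-360·b·c^2 - 245·a·b·c - 90·b·c - 738·c^2 - 401·a·c - 162·c + 115·a·c^2 + 220·a^2·c - 360·c^3 - 25·a^2·b - 50·a·b + 5·a^2 - 90·a + 25·a^3)·(9 - 3·b + 5·c + 9·a)    [combine like terms]
= -3240·b·c^2 + 1080·b^2·c^2 - 1800·b·c^3 - 3240·a·b·c^2 - 2205·a·b·c + 735·a·b^2·c - 1225·a·b·c^2 - 2205·a^2·b·c - 810·b·c + 270·b^2·c - 450·b·c^2 - 810·a·b·c - 6642·c^2 + 2214·b·c^2 - 3690·c^3 - 6642·a·c^2 - 3609·a·c + 1203·a·b·c - 2005·a·c^2 - 3609·a^2·c - 1458·c + 486·b·c - 810·c^2 - 1458·a·c + 1035·a·c^2 - 345·a·b·c^2 + 575·a·c^3 + 1035·a^2·c^2 + 1980·a^2·c - 660·a^2·b·c + 1100·a^2·c^2 + 1980·a^3·c - 3240·c^3 + 1080·b·c^3 - 1800·c^4 - 3240·a·c^3 - 225·a^2·b + 75·a^2·b^2 - 125·a^2·b·c - 225·a^3·b - 450·a·b + 150·a·b^2 - 250·a·b·c - 450·a^2·b + 45·a^2 - 15·a^2·b + 25·a^2·c + 45·a^3 - 810·a + 270·a·b - 450·a·c - 810·a^2 + 225·a^3 - 75·a^3·b + 125·a^3·c + 225·a^4    [distributive law]
= -1476·b·c^2 + 1080·b^2·c^2 - 720·b·c^3 - 4810·a·b·c^2 - 2062·a·b·c + 735·a·b^2·c - 2990·a^2·b·c - 324·b·c + 270·b^2·c - 7452·c^2 - 6930·c^3 - 7612·a·c^2 - 5517·a·c - 1604·a^2·c - 1458·c - 2665·a·c^3 + 2135·a^2·c^2 + 2105·a^3·c - 1800·c^4 - 690·a^2·b + 75·a^2·b^2 - 300·a^3·b - 180·a·b + 150·a·b^2 - 765·a^2 + 270·a^3 - 810·a + 225·a^4    [combine like terms]

-1476·b·c^2 + 1080·b^2·c^2 - 720·b·c^3 - 4810·a·b·c^2 - 2062·a·b·c + 735·a·b^2·c - 2990·a^2·b·c - 324·b·c + 270·b^2·c - 7452·c^2 - 6930·c^3 - 7612·a·c^2 - 5517·a·c - 1604·a^2·c - 1458·c - 2665·a·c^3 + 2135·a^2·c^2 + 2105·a^3·c - 1800·c^4 - 690·a^2·b + 75·a^2·b^2 - 300·a^3·b - 180·a·b + 150·a·b^2 - 765·a^2 + 270·a^3 - 810·a + 225·a^4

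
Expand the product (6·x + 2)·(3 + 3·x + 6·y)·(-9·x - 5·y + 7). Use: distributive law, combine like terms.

-90·x^2 + 24·x·y + 114·x - 162·x^3 - 414·x^2·y - 180·x·y^2 + 54·y + 42 - 60·y^2

(6·x + 2)·(3 + 3·x + 6·y)·(-9·x - 5·y + 7)
= (18·x + 18·x^2 + 36·x·y + 6 + 6·x + 12·y)·(-9·x - 5·y + 7)    [distributive law]
= (24·x + 18·x^2 + 36·x·y + 6 + 12·y)·(-9·x - 5·y + 7)    [combine like terms]
= -216·x^2 - 120·x·y + 168·x - 162·x^3 - 90·x^2·y + 126·x^2 - 324·x^2·y - 180·x·y^2 + 252·x·y - 54·x - 30·y + 42 - 108·x·y - 60·y^2 + 84·y    [distributive law]
= -90·x^2 + 24·x·y + 114·x - 162·x^3 - 414·x^2·y - 180·x·y^2 + 54·y + 42 - 60·y^2    [combine like terms]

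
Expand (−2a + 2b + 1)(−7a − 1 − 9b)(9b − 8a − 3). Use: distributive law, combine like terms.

94a^2b − 112a^3 − 2a^2 + 31ab + 23a + 180ab^2 − 45b^2 + 24b − 162b^3 + 3

(−2a + 2b + 1)(−7a − 1 − 9b)(9b − 8a − 3)
= (14a^2 + 2a + 18ab − 14ab − 2b − 18b^2 − 7a − 1 − 9b)(9b − 8a − 3)    [distributive law]
= (14a^2 − 5a + 4ab − 11b − 18b^2 − 1)(9b − 8a − 3)    [combine like terms]
= 126a^2b − 112a^3 − 42a^2 − 45ab + 40a^2 + 15a + 36ab^2 − 32a^2b − 12ab − 99b^2 + 88ab + 33b − 162b^3 + 144ab^2 + 54b^2 − 9b + 8a + 3    [distributive law]
= 94a^2b − 112a^3 − 2a^2 + 31ab + 23a + 180ab^2 − 45b^2 + 24b − 162b^3 + 3    [combine like terms]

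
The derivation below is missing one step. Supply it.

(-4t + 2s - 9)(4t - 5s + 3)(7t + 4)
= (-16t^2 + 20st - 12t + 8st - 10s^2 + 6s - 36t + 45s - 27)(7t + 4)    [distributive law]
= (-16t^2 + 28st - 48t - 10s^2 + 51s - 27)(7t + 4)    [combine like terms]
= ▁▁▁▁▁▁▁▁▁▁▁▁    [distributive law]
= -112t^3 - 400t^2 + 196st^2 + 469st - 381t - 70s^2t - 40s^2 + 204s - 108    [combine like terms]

Applying distributive law to the line above:

-112t^3 - 64t^2 + 196st^2 + 112st - 336t^2 - 192t - 70s^2t - 40s^2 + 357st + 204s - 189t - 108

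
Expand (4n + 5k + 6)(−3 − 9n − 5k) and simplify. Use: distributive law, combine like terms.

(4n + 5k + 6)(−3 − 9n − 5k)
= −12n − 36n^2 − 20kn − 15k − 45kn − 25k^2 − 18 − 54n − 30k    [distributive law]
= −66n − 36n^2 − 65kn − 45k − 25k^2 − 18    [combine like terms]

−66n − 36n^2 − 65kn − 45k − 25k^2 − 18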